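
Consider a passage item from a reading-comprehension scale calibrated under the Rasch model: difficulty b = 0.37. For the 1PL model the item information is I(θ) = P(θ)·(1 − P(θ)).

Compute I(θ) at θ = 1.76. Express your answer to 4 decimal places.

0.1596

P = 1/(1+e^{-1.3900}) = 0.8006
P(1−P) = 0.8006 × 0.1994 = 0.1596
I = P(1−P) = 0.15964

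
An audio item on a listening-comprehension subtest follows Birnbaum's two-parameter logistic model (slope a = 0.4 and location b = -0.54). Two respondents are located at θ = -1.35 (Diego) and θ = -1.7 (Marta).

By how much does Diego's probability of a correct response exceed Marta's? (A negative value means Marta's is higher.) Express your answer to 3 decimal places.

P(θ) = 1 / (1 + exp(−a(θ − b)))
P(Diego) = 0.4197  [exponent -0.3240]
P(Marta) = 0.3860  [exponent -0.4640]
Difference = 0.4197 − 0.3860 = 0.0337

0.034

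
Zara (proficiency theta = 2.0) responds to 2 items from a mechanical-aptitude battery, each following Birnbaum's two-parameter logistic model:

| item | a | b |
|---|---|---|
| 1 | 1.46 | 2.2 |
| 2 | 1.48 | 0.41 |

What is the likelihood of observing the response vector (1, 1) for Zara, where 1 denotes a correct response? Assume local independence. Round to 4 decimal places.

0.3904

P(theta) = 1 / (1 + exp(−a(theta − b)))
P_1 = 1/(1+e^{0.2920}) = 0.4275
P_2 = 1/(1+e^{-2.3532}) = 0.9132
L = P_1 × P_2 = 0.4275 × 0.9132 = 0.39040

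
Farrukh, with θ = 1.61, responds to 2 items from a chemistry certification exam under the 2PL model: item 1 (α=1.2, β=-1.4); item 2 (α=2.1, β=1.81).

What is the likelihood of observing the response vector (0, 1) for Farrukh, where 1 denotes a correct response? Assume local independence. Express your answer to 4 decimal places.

P(θ) = 1 / (1 + exp(−α(θ − β)))
P_1 = 1/(1+e^{-3.6120}) = 0.9737
P_2 = 1/(1+e^{0.4200}) = 0.3965
L = (1−P_1) × P_2 = 0.0263 × 0.3965 = 0.01042

0.0104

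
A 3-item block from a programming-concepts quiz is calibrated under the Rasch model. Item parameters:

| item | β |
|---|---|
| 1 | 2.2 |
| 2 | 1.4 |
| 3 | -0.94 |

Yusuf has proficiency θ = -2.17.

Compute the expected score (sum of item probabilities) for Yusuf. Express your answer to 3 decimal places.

0.266

P(θ) = 1 / (1 + exp(−(θ − β)))
P_1 = 1/(1+e^{4.3700}) = 0.0125
P_2 = 1/(1+e^{3.5700}) = 0.0274
P_3 = 1/(1+e^{1.2300}) = 0.2262
E[score] = 0.0125 + 0.0274 + 0.2262 = 0.2661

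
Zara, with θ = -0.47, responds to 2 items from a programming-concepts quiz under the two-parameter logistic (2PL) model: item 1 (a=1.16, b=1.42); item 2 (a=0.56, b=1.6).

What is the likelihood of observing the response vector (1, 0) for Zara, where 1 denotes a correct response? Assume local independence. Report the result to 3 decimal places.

0.076

P(θ) = 1 / (1 + exp(−a(θ − b)))
P_1 = 1/(1+e^{2.1924}) = 0.1004
P_2 = 1/(1+e^{1.1592}) = 0.2388
L = P_1 × (1−P_2) = 0.1004 × 0.7612 = 0.07645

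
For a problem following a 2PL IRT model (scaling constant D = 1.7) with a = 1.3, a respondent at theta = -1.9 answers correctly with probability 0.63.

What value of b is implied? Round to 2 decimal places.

-2.14

P(theta) = 1 / (1 + exp(−D·a(theta − b)))
logit(0.63) = ln(0.63/0.37) = 0.5322
b = theta − logit/(1.7·a) = -1.9 − 0.5322/2.2100 = -2.1408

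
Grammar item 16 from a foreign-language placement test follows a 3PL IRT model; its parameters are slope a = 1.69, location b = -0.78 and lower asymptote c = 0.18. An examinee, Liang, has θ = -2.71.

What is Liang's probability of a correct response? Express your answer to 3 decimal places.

0.210

P(θ) = c + (1 − c) · 1 / (1 + exp(−a(θ − b)))
Exponent: 1.69 × (-2.71 − (-0.78)) = -3.2617
1/(1 + e^{3.2617}) = 0.0369
P = 0.18 + 0.82 × 0.0369 = 0.2103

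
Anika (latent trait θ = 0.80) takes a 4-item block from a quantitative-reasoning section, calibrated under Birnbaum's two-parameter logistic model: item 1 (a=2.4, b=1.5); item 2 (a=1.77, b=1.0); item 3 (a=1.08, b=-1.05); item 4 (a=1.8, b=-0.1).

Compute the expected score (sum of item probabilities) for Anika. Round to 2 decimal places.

P(θ) = 1 / (1 + exp(−a(θ − b)))
P_1 = 1/(1+e^{1.6800}) = 0.1571
P_2 = 1/(1+e^{0.3540}) = 0.4124
P_3 = 1/(1+e^{-1.9980}) = 0.8806
P_4 = 1/(1+e^{-1.6200}) = 0.8348
E[score] = 0.1571 + 0.4124 + 0.8806 + 0.8348 = 2.2849

2.28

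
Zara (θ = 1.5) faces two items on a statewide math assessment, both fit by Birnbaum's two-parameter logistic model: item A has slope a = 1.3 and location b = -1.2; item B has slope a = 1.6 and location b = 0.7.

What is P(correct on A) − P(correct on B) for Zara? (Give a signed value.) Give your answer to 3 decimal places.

0.189

P(θ) = 1 / (1 + exp(−a(θ − b)))
P_A = 0.9710
P_B = 0.7824
P_A − P_B = 0.1885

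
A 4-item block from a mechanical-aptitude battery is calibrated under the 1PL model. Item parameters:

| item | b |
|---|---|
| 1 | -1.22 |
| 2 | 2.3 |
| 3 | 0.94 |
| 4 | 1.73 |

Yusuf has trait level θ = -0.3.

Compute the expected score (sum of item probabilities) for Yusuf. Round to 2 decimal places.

P(θ) = 1 / (1 + exp(−(θ − b)))
P_1 = 1/(1+e^{-0.9200}) = 0.7150
P_2 = 1/(1+e^{2.6000}) = 0.0691
P_3 = 1/(1+e^{1.2400}) = 0.2244
P_4 = 1/(1+e^{2.0300}) = 0.1161
E[score] = 0.7150 + 0.0691 + 0.2244 + 0.1161 = 1.1247

1.12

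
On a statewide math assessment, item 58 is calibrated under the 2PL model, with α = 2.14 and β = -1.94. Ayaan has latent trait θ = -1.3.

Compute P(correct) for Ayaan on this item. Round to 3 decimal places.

P(θ) = 1 / (1 + exp(−α(θ − β)))
Exponent: 2.14 × (-1.3 − (-1.94)) = 1.3696
1/(1 + e^{-1.3696}) = 0.7973

0.797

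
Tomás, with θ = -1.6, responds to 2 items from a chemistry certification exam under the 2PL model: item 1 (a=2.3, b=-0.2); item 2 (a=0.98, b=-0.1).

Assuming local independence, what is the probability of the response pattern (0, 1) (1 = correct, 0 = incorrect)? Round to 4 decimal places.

P(θ) = 1 / (1 + exp(−a(θ − b)))
P_1 = 1/(1+e^{3.2200}) = 0.0384
P_2 = 1/(1+e^{1.4700}) = 0.1869
L = (1−P_1) × P_2 = 0.9616 × 0.1869 = 0.17976

0.1798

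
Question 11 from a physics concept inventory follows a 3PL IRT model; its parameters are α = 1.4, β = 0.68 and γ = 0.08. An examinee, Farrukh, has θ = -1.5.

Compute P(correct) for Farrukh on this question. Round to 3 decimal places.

P(θ) = γ + (1 − γ) · 1 / (1 + exp(−α(θ − β)))
Exponent: 1.4 × (-1.5 − 0.68) = -3.0520
1/(1 + e^{3.0520}) = 0.0451
P = 0.08 + 0.92 × 0.0451 = 0.1215

0.122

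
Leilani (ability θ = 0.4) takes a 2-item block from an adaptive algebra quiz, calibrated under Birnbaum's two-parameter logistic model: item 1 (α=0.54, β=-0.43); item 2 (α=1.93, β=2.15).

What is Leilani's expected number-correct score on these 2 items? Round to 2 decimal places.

0.64

P(θ) = 1 / (1 + exp(−α(θ − β)))
P_1 = 1/(1+e^{-0.4482}) = 0.6102
P_2 = 1/(1+e^{3.3775}) = 0.0330
E[score] = 0.6102 + 0.0330 = 0.6432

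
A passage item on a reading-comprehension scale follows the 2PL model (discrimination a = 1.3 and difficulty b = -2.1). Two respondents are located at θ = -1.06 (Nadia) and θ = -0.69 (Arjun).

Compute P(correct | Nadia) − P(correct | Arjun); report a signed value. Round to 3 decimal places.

-0.068

P(θ) = 1 / (1 + exp(−a(θ − b)))
P(Nadia) = 0.7945  [exponent 1.3520]
P(Arjun) = 0.8621  [exponent 1.8330]
Difference = 0.7945 − 0.8621 = -0.0677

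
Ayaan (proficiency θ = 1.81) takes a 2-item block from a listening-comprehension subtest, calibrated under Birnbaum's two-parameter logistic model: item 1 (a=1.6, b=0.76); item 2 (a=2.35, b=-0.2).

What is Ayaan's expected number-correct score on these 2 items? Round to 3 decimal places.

P(θ) = 1 / (1 + exp(−a(θ − b)))
P_1 = 1/(1+e^{-1.6800}) = 0.8429
P_2 = 1/(1+e^{-4.7235}) = 0.9912
E[score] = 0.8429 + 0.9912 = 1.8341

1.834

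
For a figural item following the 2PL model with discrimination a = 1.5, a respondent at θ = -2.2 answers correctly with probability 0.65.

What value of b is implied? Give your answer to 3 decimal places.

-2.613

P(θ) = 1 / (1 + exp(−a(θ − b)))
logit(0.65) = ln(0.65/0.35) = 0.6190
b = θ − logit/(a) = -2.2 − 0.6190/1.5000 = -2.6127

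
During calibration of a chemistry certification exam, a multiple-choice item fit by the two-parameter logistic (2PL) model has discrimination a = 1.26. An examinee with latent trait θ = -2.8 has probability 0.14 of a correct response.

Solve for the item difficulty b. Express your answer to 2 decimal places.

-1.36

P(θ) = 1 / (1 + exp(−a(θ − b)))
logit(0.14) = ln(0.14/0.86) = -1.8153
b = θ − logit/(a) = -2.8 − (-1.8153)/1.2600 = -1.3593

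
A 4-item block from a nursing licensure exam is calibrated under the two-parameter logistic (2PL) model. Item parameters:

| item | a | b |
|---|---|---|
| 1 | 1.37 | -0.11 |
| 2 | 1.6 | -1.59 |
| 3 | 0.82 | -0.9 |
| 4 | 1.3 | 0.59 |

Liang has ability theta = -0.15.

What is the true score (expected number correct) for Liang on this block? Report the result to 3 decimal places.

P(theta) = 1 / (1 + exp(−a(theta − b)))
P_1 = 1/(1+e^{0.0548}) = 0.4863
P_2 = 1/(1+e^{-2.3040}) = 0.9092
P_3 = 1/(1+e^{-0.6150}) = 0.6491
P_4 = 1/(1+e^{0.9620}) = 0.2765
E[score] = 0.4863 + 0.9092 + 0.6491 + 0.2765 = 2.3211

2.321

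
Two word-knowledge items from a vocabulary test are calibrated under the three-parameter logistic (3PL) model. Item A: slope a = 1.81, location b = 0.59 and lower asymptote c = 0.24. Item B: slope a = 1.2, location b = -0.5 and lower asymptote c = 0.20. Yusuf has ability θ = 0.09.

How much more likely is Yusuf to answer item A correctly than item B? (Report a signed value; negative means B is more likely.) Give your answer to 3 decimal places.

-0.277

P(θ) = c + (1 − c) · 1 / (1 + exp(−a(θ − b)))
P_A = 0.4589
P_B = 0.7360
P_A − P_B = -0.2771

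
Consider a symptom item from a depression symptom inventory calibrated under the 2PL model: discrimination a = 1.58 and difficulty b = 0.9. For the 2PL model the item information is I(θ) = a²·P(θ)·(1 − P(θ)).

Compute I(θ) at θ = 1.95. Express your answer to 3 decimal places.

P = 1/(1+e^{-1.6590}) = 0.8401
P(1−P) = 0.8401 × 0.1599 = 0.1343
I = a² × P(1−P) = 1.58² × 0.1343 = 0.33534

0.335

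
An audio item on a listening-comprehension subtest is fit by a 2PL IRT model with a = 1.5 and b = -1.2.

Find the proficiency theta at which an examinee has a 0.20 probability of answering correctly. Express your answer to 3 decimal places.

P(theta) = 1 / (1 + exp(−a(theta − b)))
logit = ln(0.2000/0.8000) = -1.3863
theta = b + logit/(a) = -1.2 + (-1.3863)/1.5000 = -2.1242

-2.124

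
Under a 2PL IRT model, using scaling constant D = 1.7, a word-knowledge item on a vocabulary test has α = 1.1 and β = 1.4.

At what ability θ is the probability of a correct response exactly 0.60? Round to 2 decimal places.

P(θ) = 1 / (1 + exp(−D·α(θ − β)))
logit = ln(0.6000/0.4000) = 0.4055
θ = β + logit/(1.7·α) = 1.4 + 0.4055/1.8700 = 1.6168

1.62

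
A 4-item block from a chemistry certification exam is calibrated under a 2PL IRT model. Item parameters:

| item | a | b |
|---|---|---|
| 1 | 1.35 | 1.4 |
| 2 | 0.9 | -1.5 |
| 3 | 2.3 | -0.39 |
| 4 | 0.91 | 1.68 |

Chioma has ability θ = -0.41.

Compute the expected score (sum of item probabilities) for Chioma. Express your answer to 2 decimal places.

P(θ) = 1 / (1 + exp(−a(θ − b)))
P_1 = 1/(1+e^{2.4435}) = 0.0799
P_2 = 1/(1+e^{-0.9810}) = 0.7273
P_3 = 1/(1+e^{0.0460}) = 0.4885
P_4 = 1/(1+e^{1.9019}) = 0.1299
E[score] = 0.0799 + 0.7273 + 0.4885 + 0.1299 = 1.4256

1.43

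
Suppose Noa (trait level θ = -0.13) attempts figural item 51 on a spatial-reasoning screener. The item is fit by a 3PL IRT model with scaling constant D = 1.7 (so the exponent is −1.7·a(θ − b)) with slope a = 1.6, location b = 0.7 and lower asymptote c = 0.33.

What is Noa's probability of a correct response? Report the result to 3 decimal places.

0.393

P(θ) = c + (1 − c) · 1 / (1 + exp(−D·a(θ − b)))
Exponent: 1.7 × 1.6 × (-0.13 − 0.7) = -2.2576
1/(1 + e^{2.2576}) = 0.0947
P = 0.33 + 0.67 × 0.0947 = 0.3934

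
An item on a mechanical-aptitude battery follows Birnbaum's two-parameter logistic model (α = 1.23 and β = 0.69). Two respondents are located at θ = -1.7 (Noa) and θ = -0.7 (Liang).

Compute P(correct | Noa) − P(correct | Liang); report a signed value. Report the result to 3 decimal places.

-0.103

P(θ) = 1 / (1 + exp(−α(θ − β)))
P(Noa) = 0.0502  [exponent -2.9397]
P(Liang) = 0.1532  [exponent -1.7097]
Difference = 0.0502 − 0.1532 = -0.1030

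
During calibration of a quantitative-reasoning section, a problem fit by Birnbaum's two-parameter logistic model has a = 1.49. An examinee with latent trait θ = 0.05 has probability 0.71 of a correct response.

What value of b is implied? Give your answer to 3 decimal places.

-0.551

P(θ) = 1 / (1 + exp(−a(θ − b)))
logit(0.71) = ln(0.71/0.29) = 0.8954
b = θ − logit/(a) = 0.05 − 0.8954/1.4900 = -0.5509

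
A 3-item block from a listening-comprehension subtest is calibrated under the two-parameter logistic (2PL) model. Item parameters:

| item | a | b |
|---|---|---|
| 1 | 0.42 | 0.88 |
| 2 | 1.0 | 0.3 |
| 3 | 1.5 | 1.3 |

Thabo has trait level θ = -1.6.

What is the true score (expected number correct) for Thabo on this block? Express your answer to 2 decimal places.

P(θ) = 1 / (1 + exp(−a(θ − b)))
P_1 = 1/(1+e^{1.0416}) = 0.2608
P_2 = 1/(1+e^{1.9000}) = 0.1301
P_3 = 1/(1+e^{4.3500}) = 0.0127
E[score] = 0.2608 + 0.1301 + 0.0127 = 0.4037

0.40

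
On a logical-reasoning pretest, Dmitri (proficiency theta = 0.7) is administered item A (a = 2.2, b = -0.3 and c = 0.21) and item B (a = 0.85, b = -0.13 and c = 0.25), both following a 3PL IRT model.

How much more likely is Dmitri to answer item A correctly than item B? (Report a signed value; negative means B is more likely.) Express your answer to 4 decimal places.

P(theta) = c + (1 − c) · 1 / (1 + exp(−a(theta − b)))
P_A = 0.9212
P_B = 0.7521
P_A − P_B = 0.1691

0.1691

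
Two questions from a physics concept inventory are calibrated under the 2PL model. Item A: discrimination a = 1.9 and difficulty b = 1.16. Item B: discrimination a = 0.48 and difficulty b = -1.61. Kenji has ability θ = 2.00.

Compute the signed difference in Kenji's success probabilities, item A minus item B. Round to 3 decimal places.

-0.018

P(θ) = 1 / (1 + exp(−a(θ − b)))
P_A = 0.8315
P_B = 0.8498
P_A − P_B = -0.0183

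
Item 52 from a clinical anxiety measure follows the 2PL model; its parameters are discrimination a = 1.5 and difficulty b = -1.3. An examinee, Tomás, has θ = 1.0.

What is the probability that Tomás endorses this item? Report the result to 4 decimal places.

P(θ) = 1 / (1 + exp(−a(θ − b)))
Exponent: 1.5 × (1.0 − (-1.3)) = 3.4500
1/(1 + e^{-3.4500}) = 0.9692

0.9692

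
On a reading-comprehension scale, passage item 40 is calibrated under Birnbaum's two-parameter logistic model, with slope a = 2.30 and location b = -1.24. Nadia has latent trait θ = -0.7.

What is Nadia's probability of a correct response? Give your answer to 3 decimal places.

P(θ) = 1 / (1 + exp(−a(θ − b)))
Exponent: 2.30 × (-0.7 − (-1.24)) = 1.2420
1/(1 + e^{-1.2420}) = 0.7759

0.776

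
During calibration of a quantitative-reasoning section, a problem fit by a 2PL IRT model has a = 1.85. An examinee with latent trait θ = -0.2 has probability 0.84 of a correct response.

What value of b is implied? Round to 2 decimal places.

P(θ) = 1 / (1 + exp(−a(θ − b)))
logit(0.84) = ln(0.84/0.16) = 1.6582
b = θ − logit/(a) = -0.2 − 1.6582/1.8500 = -1.0963

-1.10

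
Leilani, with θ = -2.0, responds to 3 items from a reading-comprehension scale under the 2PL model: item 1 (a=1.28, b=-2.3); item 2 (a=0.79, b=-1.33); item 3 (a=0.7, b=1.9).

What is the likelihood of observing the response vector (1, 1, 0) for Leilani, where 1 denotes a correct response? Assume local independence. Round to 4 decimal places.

P(θ) = 1 / (1 + exp(−a(θ − b)))
P_1 = 1/(1+e^{-0.3840}) = 0.5948
P_2 = 1/(1+e^{0.5293}) = 0.3707
P_3 = 1/(1+e^{2.7300}) = 0.0612
L = P_1 × P_2 × (1−P_3) = 0.5948 × 0.3707 × 0.9388 = 0.20699

0.2070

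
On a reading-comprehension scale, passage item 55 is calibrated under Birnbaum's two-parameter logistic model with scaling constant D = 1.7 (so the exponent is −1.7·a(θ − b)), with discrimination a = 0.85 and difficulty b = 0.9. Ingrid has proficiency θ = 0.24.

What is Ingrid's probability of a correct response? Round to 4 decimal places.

0.2781

P(θ) = 1 / (1 + exp(−D·a(θ − b)))
Exponent: 1.7 × 0.85 × (0.24 − 0.9) = -0.9537
1/(1 + e^{0.9537}) = 0.2781
P = 0.2781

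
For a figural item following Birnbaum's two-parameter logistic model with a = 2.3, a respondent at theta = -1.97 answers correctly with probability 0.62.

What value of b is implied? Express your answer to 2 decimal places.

-2.18

P(theta) = 1 / (1 + exp(−a(theta − b)))
logit(0.62) = ln(0.62/0.38) = 0.4895
b = theta − logit/(a) = -1.97 − 0.4895/2.3000 = -2.1828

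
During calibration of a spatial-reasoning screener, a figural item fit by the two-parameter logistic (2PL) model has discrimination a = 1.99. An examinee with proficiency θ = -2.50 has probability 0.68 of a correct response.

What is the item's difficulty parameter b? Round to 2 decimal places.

P(θ) = 1 / (1 + exp(−a(θ − b)))
logit(0.68) = ln(0.68/0.32) = 0.7538
b = θ − logit/(a) = -2.50 − 0.7538/1.9900 = -2.8788

-2.88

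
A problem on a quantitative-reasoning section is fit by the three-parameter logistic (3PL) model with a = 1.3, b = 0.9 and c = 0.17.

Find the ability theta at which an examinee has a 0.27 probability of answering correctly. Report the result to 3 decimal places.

P(theta) = c + (1 − c) · 1 / (1 + exp(−a(theta − b)))
Remove guessing floor: (0.27 − 0.17)/(1 − 0.17) = 0.1205
logit = ln(0.1205/0.8795) = -1.9879
theta = b + logit/(a) = 0.9 + (-1.9879)/1.3000 = -0.6291

-0.629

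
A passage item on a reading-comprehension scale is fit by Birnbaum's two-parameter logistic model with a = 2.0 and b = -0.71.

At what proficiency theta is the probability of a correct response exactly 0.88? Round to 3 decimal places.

0.286

P(theta) = 1 / (1 + exp(−a(theta − b)))
logit = ln(0.8800/0.1200) = 1.9924
theta = b + logit/(a) = -0.71 + 1.9924/2.0000 = 0.2862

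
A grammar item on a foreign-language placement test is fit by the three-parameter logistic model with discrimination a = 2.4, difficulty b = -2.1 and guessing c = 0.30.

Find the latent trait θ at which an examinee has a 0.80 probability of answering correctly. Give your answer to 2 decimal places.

P(θ) = c + (1 − c) · 1 / (1 + exp(−a(θ − b)))
Remove guessing floor: (0.80 − 0.30)/(1 − 0.30) = 0.7143
logit = ln(0.7143/0.2857) = 0.9163
θ = b + logit/(a) = -2.1 + 0.9163/2.4000 = -1.7182

-1.72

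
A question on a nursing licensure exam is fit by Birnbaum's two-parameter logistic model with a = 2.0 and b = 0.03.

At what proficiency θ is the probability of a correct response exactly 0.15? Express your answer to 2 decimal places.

P(θ) = 1 / (1 + exp(−a(θ − b)))
logit = ln(0.1500/0.8500) = -1.7346
θ = b + logit/(a) = 0.03 + (-1.7346)/2.0000 = -0.8373

-0.84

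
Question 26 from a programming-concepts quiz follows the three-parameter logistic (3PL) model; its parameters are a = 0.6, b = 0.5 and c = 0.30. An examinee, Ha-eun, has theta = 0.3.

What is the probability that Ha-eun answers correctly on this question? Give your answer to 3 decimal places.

P(theta) = c + (1 − c) · 1 / (1 + exp(−a(theta − b)))
Exponent: 0.6 × (0.3 − 0.5) = -0.1200
1/(1 + e^{0.1200}) = 0.4700
P = 0.30 + 0.70 × 0.4700 = 0.6290

0.629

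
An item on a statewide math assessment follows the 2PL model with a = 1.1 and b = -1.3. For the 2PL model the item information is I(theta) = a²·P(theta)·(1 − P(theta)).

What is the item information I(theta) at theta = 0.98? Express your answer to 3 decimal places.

0.084

P = 1/(1+e^{-2.5080}) = 0.9247
P(1−P) = 0.9247 × 0.0753 = 0.0696
I = a² × P(1−P) = 1.1² × 0.0696 = 0.08425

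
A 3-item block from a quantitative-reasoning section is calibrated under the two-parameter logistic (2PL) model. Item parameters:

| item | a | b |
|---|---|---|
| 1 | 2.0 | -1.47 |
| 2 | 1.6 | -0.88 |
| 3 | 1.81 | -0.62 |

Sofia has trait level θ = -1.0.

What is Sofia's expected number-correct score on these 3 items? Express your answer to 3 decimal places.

1.506

P(θ) = 1 / (1 + exp(−a(θ − b)))
P_1 = 1/(1+e^{-0.9400}) = 0.7191
P_2 = 1/(1+e^{0.1920}) = 0.4521
P_3 = 1/(1+e^{0.6878}) = 0.3345
E[score] = 0.7191 + 0.4521 + 0.3345 = 1.5058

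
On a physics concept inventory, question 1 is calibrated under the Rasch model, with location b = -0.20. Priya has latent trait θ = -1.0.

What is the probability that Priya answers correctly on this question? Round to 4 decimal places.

0.3100

P(θ) = 1 / (1 + exp(−(θ − b)))
Exponent: (-1.0 − (-0.20)) = -0.8000
1/(1 + e^{0.8000}) = 0.3100
P = 0.3100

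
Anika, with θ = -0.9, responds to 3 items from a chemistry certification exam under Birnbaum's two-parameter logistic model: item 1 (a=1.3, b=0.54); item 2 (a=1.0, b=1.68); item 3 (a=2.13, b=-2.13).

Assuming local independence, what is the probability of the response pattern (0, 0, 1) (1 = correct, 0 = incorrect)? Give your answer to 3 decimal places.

0.751

P(θ) = 1 / (1 + exp(−a(θ − b)))
P_1 = 1/(1+e^{1.8720}) = 0.1333
P_2 = 1/(1+e^{2.5800}) = 0.0704
P_3 = 1/(1+e^{-2.6199}) = 0.9321
L = (1−P_1) × (1−P_2) × P_3 = 0.8667 × 0.9296 × 0.9321 = 0.75096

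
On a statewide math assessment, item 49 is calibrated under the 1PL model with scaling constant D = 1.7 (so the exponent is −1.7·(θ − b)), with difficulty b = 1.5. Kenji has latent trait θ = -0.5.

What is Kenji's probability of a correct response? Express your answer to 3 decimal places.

0.032

P(θ) = 1 / (1 + exp(−D·(θ − b)))
Exponent: 1.7 × (-0.5 − 1.5) = -3.4000
1/(1 + e^{3.4000}) = 0.0323
P = 0.0323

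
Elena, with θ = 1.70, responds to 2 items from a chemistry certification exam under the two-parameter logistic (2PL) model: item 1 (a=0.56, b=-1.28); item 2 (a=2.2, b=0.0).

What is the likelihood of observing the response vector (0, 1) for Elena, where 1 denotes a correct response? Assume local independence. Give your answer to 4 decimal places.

0.1549

P(θ) = 1 / (1 + exp(−a(θ − b)))
P_1 = 1/(1+e^{-1.6688}) = 0.8414
P_2 = 1/(1+e^{-3.7400}) = 0.9768
L = (1−P_1) × P_2 = 0.1586 × 0.9768 = 0.15490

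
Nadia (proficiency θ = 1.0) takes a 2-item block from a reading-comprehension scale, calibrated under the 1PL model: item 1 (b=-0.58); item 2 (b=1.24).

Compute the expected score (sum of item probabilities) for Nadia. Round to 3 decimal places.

P(θ) = 1 / (1 + exp(−(θ − b)))
P_1 = 1/(1+e^{-1.5800}) = 0.8292
P_2 = 1/(1+e^{0.2400}) = 0.4403
E[score] = 0.8292 + 0.4403 = 1.2695

1.269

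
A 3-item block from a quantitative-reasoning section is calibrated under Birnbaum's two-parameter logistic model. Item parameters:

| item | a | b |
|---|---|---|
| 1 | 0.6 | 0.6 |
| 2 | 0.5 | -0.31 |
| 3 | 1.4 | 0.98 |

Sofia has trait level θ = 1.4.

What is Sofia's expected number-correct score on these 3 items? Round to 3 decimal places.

1.962

P(θ) = 1 / (1 + exp(−a(θ − b)))
P_1 = 1/(1+e^{-0.4800}) = 0.6177
P_2 = 1/(1+e^{-0.8550}) = 0.7016
P_3 = 1/(1+e^{-0.5880}) = 0.6429
E[score] = 0.6177 + 0.7016 + 0.6429 = 1.9623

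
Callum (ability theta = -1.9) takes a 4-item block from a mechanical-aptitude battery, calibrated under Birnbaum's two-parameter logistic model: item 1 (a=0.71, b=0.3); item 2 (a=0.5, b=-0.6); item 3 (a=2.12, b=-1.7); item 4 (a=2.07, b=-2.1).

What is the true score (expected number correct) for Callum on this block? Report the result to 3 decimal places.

P(theta) = 1 / (1 + exp(−a(theta − b)))
P_1 = 1/(1+e^{1.5620}) = 0.1734
P_2 = 1/(1+e^{0.6500}) = 0.3430
P_3 = 1/(1+e^{0.4240}) = 0.3956
P_4 = 1/(1+e^{-0.4140}) = 0.6020
E[score] = 0.1734 + 0.3430 + 0.3956 + 0.6020 = 1.5140

1.514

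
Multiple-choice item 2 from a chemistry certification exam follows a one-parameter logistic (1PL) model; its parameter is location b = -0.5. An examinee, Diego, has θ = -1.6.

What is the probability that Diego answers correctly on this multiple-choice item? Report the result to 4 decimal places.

0.2497

P(θ) = 1 / (1 + exp(−(θ − b)))
Exponent: (-1.6 − (-0.5)) = -1.1000
1/(1 + e^{1.1000}) = 0.2497
P = 0.2497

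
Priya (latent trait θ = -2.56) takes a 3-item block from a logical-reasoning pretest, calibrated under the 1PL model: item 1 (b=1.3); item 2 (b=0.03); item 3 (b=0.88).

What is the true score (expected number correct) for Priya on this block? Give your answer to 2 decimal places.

0.12

P(θ) = 1 / (1 + exp(−(θ − b)))
P_1 = 1/(1+e^{3.8600}) = 0.0206
P_2 = 1/(1+e^{2.5900}) = 0.0698
P_3 = 1/(1+e^{3.4400}) = 0.0311
E[score] = 0.0206 + 0.0698 + 0.0311 = 0.1215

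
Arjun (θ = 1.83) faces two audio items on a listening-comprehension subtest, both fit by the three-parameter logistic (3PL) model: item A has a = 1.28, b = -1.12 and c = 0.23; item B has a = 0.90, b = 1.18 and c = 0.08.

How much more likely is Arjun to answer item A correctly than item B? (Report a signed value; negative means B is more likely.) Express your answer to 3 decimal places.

P(θ) = c + (1 − c) · 1 / (1 + exp(−a(θ − b)))
P_A = 0.9828
P_B = 0.6708
P_A − P_B = 0.3119

0.312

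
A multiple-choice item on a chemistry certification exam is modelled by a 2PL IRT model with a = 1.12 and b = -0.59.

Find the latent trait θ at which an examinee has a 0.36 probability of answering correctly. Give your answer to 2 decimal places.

-1.10

P(θ) = 1 / (1 + exp(−a(θ − b)))
logit = ln(0.3600/0.6400) = -0.5754
θ = b + logit/(a) = -0.59 + (-0.5754)/1.1200 = -1.1037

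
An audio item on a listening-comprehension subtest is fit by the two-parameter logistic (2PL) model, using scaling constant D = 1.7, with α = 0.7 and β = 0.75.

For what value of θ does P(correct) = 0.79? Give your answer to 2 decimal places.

1.86

P(θ) = 1 / (1 + exp(−D·α(θ − β)))
logit = ln(0.7900/0.2100) = 1.3249
θ = β + logit/(1.7·α) = 0.75 + 1.3249/1.1900 = 1.8634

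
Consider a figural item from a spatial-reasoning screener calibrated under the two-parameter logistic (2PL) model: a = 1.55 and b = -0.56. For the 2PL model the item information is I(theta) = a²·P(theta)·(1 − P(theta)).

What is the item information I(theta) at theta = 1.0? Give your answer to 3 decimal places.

P = 1/(1+e^{-2.4180}) = 0.9182
P(1−P) = 0.9182 × 0.0818 = 0.0751
I = a² × P(1−P) = 1.55² × 0.0751 = 0.18047

0.180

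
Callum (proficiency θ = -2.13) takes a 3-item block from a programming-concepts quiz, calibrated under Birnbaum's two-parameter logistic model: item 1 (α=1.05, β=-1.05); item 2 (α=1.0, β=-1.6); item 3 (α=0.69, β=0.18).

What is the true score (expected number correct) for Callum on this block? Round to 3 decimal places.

0.783

P(θ) = 1 / (1 + exp(−α(θ − β)))
P_1 = 1/(1+e^{1.1340}) = 0.2434
P_2 = 1/(1+e^{0.5300}) = 0.3705
P_3 = 1/(1+e^{1.5939}) = 0.1688
E[score] = 0.2434 + 0.3705 + 0.1688 = 0.7828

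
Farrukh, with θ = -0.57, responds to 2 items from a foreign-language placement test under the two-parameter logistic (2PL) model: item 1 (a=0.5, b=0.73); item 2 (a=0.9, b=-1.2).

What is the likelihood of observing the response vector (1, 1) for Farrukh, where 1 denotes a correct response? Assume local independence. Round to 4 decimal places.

P(θ) = 1 / (1 + exp(−a(θ − b)))
P_1 = 1/(1+e^{0.6500}) = 0.3430
P_2 = 1/(1+e^{-0.5670}) = 0.6381
L = P_1 × P_2 = 0.3430 × 0.6381 = 0.21885

0.2189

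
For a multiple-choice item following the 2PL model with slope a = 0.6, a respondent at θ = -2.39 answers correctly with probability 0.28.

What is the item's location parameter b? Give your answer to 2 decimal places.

P(θ) = 1 / (1 + exp(−a(θ − b)))
logit(0.28) = ln(0.28/0.72) = -0.9445
b = θ − logit/(a) = -2.39 − (-0.9445)/0.6000 = -0.8159

-0.82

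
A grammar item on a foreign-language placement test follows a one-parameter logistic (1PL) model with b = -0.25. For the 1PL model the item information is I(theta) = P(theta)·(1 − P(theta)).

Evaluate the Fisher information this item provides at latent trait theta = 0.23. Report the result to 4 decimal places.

0.2361

P = 1/(1+e^{-0.4800}) = 0.6177
P(1−P) = 0.6177 × 0.3823 = 0.2361
I = P(1−P) = 0.23614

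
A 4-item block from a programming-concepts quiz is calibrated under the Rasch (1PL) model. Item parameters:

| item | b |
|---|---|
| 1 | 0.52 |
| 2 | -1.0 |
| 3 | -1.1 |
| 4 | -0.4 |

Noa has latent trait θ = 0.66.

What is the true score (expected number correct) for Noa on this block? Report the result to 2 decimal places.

P(θ) = 1 / (1 + exp(−(θ − b)))
P_1 = 1/(1+e^{-0.1400}) = 0.5349
P_2 = 1/(1+e^{-1.6600}) = 0.8402
P_3 = 1/(1+e^{-1.7600}) = 0.8532
P_4 = 1/(1+e^{-1.0600}) = 0.7427
E[score] = 0.5349 + 0.8402 + 0.8532 + 0.7427 = 2.9711

2.97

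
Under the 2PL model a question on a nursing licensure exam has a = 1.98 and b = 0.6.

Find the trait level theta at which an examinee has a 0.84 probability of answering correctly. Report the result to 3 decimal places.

1.437

P(theta) = 1 / (1 + exp(−a(theta − b)))
logit = ln(0.8400/0.1600) = 1.6582
theta = b + logit/(a) = 0.6 + 1.6582/1.9800 = 1.4375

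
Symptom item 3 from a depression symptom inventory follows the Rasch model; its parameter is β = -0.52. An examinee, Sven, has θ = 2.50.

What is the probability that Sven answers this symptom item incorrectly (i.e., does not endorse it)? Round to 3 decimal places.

0.047

P(θ) = 1 / (1 + exp(−(θ − β)))
Exponent: (2.50 − (-0.52)) = 3.0200
1/(1 + e^{-3.0200}) = 0.9535
P = 0.9535
P(incorrect) = 1 − 0.9535 = 0.0465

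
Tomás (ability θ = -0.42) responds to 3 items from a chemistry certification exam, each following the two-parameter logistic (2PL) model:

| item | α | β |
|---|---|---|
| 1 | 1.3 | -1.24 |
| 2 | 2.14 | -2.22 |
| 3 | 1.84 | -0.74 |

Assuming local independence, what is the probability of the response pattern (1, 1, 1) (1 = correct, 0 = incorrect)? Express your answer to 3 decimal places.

P(θ) = 1 / (1 + exp(−α(θ − β)))
P_1 = 1/(1+e^{-1.0660}) = 0.7438
P_2 = 1/(1+e^{-3.8520}) = 0.9792
P_3 = 1/(1+e^{-0.5888}) = 0.6431
L = P_1 × P_2 × P_3 = 0.7438 × 0.9792 × 0.6431 = 0.46841

0.468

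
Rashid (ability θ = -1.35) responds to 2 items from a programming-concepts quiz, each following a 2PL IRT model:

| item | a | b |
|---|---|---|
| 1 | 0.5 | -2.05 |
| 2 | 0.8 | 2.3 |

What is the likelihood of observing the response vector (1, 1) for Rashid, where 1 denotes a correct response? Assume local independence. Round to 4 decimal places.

0.0300

P(θ) = 1 / (1 + exp(−a(θ − b)))
P_1 = 1/(1+e^{-0.3500}) = 0.5866
P_2 = 1/(1+e^{2.9200}) = 0.0512
L = P_1 × P_2 = 0.5866 × 0.0512 = 0.03002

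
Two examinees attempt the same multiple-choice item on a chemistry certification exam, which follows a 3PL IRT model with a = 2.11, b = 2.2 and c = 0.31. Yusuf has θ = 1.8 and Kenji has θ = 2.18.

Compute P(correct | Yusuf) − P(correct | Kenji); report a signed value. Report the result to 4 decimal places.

P(θ) = c + (1 − c) · 1 / (1 + exp(−a(θ − b)))
P(Yusuf) = 0.5175  [exponent -0.8440]
P(Kenji) = 0.6477  [exponent -0.0422]
Difference = 0.5175 − 0.6477 = -0.1302

-0.1302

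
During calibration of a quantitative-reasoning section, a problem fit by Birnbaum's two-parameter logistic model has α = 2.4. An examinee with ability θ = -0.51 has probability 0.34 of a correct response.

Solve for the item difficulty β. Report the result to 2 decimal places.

P(θ) = 1 / (1 + exp(−α(θ − β)))
logit(0.34) = ln(0.34/0.66) = -0.6633
β = θ − logit/(α) = -0.51 − (-0.6633)/2.4000 = -0.2336

-0.23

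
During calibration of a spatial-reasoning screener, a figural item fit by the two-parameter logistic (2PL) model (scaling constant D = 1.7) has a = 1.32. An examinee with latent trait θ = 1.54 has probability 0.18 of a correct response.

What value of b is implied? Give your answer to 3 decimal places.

P(θ) = 1 / (1 + exp(−D·a(θ − b)))
logit(0.18) = ln(0.18/0.82) = -1.5163
b = θ − logit/(1.7·a) = 1.54 − (-1.5163)/2.2440 = 2.2157

2.216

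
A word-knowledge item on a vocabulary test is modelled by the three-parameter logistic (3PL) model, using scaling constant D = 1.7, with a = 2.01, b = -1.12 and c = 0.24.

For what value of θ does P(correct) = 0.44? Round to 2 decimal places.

-1.42

P(θ) = c + (1 − c) · 1 / (1 + exp(−D·a(θ − b)))
Remove guessing floor: (0.44 − 0.24)/(1 − 0.24) = 0.2632
logit = ln(0.2632/0.7368) = -1.0296
θ = b + logit/(1.7·a) = -1.12 + (-1.0296)/3.4170 = -1.4213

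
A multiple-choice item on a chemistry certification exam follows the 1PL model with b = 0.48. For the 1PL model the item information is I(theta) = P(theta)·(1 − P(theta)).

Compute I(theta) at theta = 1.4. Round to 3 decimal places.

P = 1/(1+e^{-0.9200}) = 0.7150
P(1−P) = 0.7150 × 0.2850 = 0.2038
I = P(1−P) = 0.20376

0.204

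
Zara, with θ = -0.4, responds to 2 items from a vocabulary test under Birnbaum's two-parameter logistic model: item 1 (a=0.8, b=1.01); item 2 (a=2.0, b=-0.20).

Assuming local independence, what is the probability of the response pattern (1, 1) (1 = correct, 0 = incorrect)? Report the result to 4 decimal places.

P(θ) = 1 / (1 + exp(−a(θ − b)))
P_1 = 1/(1+e^{1.1280}) = 0.2445
P_2 = 1/(1+e^{0.4000}) = 0.4013
L = P_1 × P_2 = 0.2445 × 0.4013 = 0.09813

0.0981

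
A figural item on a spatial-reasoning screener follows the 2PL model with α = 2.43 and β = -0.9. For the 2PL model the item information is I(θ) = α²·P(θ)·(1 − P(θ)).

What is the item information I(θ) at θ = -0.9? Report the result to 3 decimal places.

P = 1/(1+e^{0.0000}) = 0.5000
P(1−P) = 0.5000 × 0.5000 = 0.2500
I = α² × P(1−P) = 2.43² × 0.2500 = 1.47623

1.476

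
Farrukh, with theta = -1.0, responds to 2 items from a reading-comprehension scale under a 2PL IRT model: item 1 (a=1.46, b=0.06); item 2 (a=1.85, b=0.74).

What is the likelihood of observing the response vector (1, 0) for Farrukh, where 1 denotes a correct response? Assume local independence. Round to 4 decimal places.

P(theta) = 1 / (1 + exp(−a(theta − b)))
P_1 = 1/(1+e^{1.5476}) = 0.1754
P_2 = 1/(1+e^{3.2190}) = 0.0385
L = P_1 × (1−P_2) = 0.1754 × 0.9615 = 0.16869

0.1687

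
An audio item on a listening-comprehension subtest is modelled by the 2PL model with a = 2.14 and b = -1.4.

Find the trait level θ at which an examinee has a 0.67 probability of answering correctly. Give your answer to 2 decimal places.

P(θ) = 1 / (1 + exp(−a(θ − b)))
logit = ln(0.6700/0.3300) = 0.7082
θ = b + logit/(a) = -1.4 + 0.7082/2.1400 = -1.0691

-1.07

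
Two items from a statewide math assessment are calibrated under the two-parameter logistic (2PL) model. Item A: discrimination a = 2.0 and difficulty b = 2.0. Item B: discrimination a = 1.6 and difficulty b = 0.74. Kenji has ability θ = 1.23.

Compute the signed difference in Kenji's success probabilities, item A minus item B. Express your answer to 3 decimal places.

P(θ) = 1 / (1 + exp(−a(θ − b)))
P_A = 0.1765
P_B = 0.6865
P_A − P_B = -0.5100

-0.510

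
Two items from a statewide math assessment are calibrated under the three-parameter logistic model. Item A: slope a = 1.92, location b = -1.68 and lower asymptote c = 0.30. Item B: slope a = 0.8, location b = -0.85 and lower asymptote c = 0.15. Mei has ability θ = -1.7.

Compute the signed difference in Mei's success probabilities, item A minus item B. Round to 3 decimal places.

P(θ) = c + (1 − c) · 1 / (1 + exp(−a(θ − b)))
P_A = 0.6433
P_B = 0.4358
P_A − P_B = 0.2075

0.207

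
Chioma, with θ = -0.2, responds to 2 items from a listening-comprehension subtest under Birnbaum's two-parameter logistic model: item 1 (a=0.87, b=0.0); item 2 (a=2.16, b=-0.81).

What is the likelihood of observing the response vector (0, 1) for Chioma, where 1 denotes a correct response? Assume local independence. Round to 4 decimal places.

P(θ) = 1 / (1 + exp(−a(θ − b)))
P_1 = 1/(1+e^{0.1740}) = 0.4566
P_2 = 1/(1+e^{-1.3176}) = 0.7888
L = (1−P_1) × P_2 = 0.5434 × 0.7888 = 0.42862

0.4286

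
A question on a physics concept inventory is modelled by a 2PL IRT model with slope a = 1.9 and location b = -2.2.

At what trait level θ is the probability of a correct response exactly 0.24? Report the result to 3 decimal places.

P(θ) = 1 / (1 + exp(−a(θ − b)))
logit = ln(0.2400/0.7600) = -1.1527
θ = b + logit/(a) = -2.2 + (-1.1527)/1.9000 = -2.8067

-2.807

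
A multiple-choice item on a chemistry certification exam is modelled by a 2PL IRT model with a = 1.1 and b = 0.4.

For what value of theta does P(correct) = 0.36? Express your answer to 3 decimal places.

P(theta) = 1 / (1 + exp(−a(theta − b)))
logit = ln(0.3600/0.6400) = -0.5754
theta = b + logit/(a) = 0.4 + (-0.5754)/1.1000 = -0.1231

-0.123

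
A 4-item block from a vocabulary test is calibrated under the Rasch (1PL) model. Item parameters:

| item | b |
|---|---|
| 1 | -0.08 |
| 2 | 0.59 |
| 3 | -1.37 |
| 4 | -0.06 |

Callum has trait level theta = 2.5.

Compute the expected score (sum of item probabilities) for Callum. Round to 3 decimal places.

P(theta) = 1 / (1 + exp(−(theta − b)))
P_1 = 1/(1+e^{-2.5800}) = 0.9296
P_2 = 1/(1+e^{-1.9100}) = 0.8710
P_3 = 1/(1+e^{-3.8700}) = 0.9796
P_4 = 1/(1+e^{-2.5600}) = 0.9282
E[score] = 0.9296 + 0.8710 + 0.9796 + 0.9282 = 3.7084

3.708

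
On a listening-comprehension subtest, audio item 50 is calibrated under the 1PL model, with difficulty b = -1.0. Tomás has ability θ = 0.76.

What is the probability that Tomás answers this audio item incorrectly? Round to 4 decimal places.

0.1468

P(θ) = 1 / (1 + exp(−(θ − b)))
Exponent: (0.76 − (-1.0)) = 1.7600
1/(1 + e^{-1.7600}) = 0.8532
P = 0.8532
P(incorrect) = 1 − 0.8532 = 0.1468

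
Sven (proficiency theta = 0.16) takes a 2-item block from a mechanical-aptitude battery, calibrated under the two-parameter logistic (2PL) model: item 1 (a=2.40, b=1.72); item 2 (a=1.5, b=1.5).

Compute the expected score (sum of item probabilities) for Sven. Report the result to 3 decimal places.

0.141

P(theta) = 1 / (1 + exp(−a(theta − b)))
P_1 = 1/(1+e^{3.7440}) = 0.0231
P_2 = 1/(1+e^{2.0100}) = 0.1182
E[score] = 0.0231 + 0.1182 = 0.1413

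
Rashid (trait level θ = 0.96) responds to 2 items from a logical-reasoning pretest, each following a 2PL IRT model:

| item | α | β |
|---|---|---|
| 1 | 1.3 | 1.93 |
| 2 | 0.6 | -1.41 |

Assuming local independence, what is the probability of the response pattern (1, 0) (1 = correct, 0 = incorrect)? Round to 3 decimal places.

0.043

P(θ) = 1 / (1 + exp(−α(θ − β)))
P_1 = 1/(1+e^{1.2610}) = 0.2208
P_2 = 1/(1+e^{-1.4220}) = 0.8057
L = P_1 × (1−P_2) = 0.2208 × 0.1943 = 0.04291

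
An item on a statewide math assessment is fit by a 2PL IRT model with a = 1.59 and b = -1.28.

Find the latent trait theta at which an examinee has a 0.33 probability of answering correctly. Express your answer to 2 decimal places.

P(theta) = 1 / (1 + exp(−a(theta − b)))
logit = ln(0.3300/0.6700) = -0.7082
theta = b + logit/(a) = -1.28 + (-0.7082)/1.5900 = -1.7254

-1.73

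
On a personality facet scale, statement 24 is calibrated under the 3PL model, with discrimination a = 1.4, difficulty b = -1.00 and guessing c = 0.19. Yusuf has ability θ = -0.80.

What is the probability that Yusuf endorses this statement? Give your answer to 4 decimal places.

0.6513

P(θ) = c + (1 − c) · 1 / (1 + exp(−a(θ − b)))
Exponent: 1.4 × (-0.80 − (-1.00)) = 0.2800
1/(1 + e^{-0.2800}) = 0.5695
P = 0.19 + 0.81 × 0.5695 = 0.6513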